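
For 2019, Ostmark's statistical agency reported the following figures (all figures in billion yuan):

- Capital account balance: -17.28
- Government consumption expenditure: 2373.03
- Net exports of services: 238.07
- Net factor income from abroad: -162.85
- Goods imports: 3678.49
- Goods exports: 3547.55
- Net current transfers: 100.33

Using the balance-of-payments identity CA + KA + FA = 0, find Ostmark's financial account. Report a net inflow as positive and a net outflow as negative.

Goods balance = 3547.55 - 3678.49 = -130.94
Services balance = 238.07
Trade balance (goods + services) = -130.94 + 238.07 = 107.13
Net primary income = -162.85
Net secondary income = 100.33
Current account = 107.13 + (-162.85) + 100.33 = 44.61
Financial account = -(44.61 + (-17.28)) = -27.33

-27.33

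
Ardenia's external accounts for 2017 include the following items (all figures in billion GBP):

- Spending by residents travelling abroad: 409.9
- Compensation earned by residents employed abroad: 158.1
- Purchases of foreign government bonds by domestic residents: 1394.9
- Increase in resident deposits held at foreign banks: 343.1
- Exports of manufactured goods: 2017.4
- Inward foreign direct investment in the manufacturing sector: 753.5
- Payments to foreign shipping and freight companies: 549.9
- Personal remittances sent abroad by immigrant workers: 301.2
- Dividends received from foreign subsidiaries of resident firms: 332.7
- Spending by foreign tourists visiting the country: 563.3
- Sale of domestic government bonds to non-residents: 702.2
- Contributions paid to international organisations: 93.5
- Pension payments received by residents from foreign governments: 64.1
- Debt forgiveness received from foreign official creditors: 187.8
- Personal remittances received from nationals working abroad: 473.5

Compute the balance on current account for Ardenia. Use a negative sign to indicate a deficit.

Goods: 2017.4
Services: 563.3 - 409.9 - 549.9 = -396.5
Primary income: 332.7 + 158.1 = 490.8
Secondary income: -93.5 + 473.5 - 301.2 + 64.1 = 142.9
Current account = 2017.4 + (-396.5) + 490.8 + 142.9 = 2254.6
(Excluded from the current account — financial account: purchases of foreign government bonds by domestic residents 1394.9, increase in resident deposits held at foreign banks 343.1, inward foreign direct investment in the manufacturing sector 753.5, sale of domestic government bonds to non-residents 702.2; capital account: debt forgiveness received from foreign official creditors 187.8.)

2254.6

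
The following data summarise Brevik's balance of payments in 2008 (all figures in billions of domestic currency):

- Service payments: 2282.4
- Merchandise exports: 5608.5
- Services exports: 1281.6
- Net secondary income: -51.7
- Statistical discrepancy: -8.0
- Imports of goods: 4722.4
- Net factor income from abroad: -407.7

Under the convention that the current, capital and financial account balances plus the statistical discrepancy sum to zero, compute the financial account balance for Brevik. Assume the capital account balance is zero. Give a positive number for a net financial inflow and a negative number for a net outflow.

582.1

Goods balance = 5608.5 - 4722.4 = 886.1
Services balance = 1281.6 - 2282.4 = -1000.8
Trade balance (goods + services) = 886.1 + (-1000.8) = -114.7
Net primary income = -407.7
Net secondary income = -51.7
Current account = -114.7 + (-407.7) + (-51.7) = -574.1
Financial account = -(-574.1 + (-8.0)) = 582.1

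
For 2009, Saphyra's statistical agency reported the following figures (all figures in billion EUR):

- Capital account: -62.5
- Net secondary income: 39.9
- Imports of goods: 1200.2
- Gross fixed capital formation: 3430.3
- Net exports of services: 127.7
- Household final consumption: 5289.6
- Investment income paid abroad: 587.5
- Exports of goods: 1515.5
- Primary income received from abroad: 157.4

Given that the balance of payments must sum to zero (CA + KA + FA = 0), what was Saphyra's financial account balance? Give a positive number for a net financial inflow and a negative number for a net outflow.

9.7

Goods balance = 1515.5 - 1200.2 = 315.3
Services balance = 127.7
Trade balance (goods + services) = 315.3 + 127.7 = 443.0
Net primary income = 157.4 - 587.5 = -430.1
Net secondary income = 39.9
Current account = 443.0 + (-430.1) + 39.9 = 52.8
Financial account = -(52.8 + (-62.5)) = 9.7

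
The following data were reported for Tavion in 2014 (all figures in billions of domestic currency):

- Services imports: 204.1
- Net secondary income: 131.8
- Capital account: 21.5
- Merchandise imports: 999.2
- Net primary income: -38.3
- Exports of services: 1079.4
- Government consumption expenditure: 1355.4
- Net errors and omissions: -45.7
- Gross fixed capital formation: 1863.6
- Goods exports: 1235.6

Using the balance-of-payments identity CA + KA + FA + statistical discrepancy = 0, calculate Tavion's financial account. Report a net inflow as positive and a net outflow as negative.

-1181.0

Goods balance = 1235.6 - 999.2 = 236.4
Services balance = 1079.4 - 204.1 = 875.3
Trade balance (goods + services) = 236.4 + 875.3 = 1111.7
Net primary income = -38.3
Net secondary income = 131.8
Current account = 1111.7 + (-38.3) + 131.8 = 1205.2
Financial account = -(1205.2 + 21.5 + (-45.7)) = -1181.0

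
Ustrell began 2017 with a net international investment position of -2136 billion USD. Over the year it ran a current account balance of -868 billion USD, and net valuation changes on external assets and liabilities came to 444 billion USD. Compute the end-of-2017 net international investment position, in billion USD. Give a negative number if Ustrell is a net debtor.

-2560

Change in NIIP = current account + net valuation change = -868 + 444 = -424
End-of-year NIIP = -2136 + (-424) = -2560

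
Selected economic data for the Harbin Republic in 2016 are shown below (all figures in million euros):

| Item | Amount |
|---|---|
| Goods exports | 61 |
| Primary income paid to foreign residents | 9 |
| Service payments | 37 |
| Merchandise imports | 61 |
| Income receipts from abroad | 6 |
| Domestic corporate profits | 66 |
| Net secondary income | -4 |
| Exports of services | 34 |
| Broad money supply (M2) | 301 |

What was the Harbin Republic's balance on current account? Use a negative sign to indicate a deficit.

-10

Goods balance = 61 - 61 = 0
Services balance = 34 - 37 = -3
Trade balance (goods + services) = 0 + (-3) = -3
Net primary income = 6 - 9 = -3
Net secondary income = -4
Current account = -3 + (-3) + (-4) = -10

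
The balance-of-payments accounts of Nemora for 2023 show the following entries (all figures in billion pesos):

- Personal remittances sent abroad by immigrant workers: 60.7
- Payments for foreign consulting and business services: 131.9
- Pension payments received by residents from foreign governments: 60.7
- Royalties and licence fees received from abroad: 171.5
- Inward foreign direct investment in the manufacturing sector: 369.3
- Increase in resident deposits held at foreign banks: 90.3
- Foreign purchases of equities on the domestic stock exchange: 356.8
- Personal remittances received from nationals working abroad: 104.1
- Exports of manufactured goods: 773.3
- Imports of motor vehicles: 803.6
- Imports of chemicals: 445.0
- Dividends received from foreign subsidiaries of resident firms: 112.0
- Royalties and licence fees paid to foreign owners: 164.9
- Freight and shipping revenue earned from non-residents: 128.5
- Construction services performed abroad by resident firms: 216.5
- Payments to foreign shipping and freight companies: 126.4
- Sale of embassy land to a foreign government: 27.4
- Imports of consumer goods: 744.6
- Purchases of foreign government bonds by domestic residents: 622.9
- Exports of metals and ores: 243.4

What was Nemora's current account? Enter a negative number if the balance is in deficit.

-667.1

Goods: -803.6 - 744.6 + 773.3 + 243.4 - 445.0 = -976.5
Services: -131.9 + 128.5 - 126.4 + 216.5 - 164.9 + 171.5 = 93.3
Primary income: 112.0
Secondary income: 60.7 + 104.1 - 60.7 = 104.1
Current account = (-976.5) + 93.3 + 112.0 + 104.1 = -667.1
(Excluded from the current account — financial account: inward foreign direct investment in the manufacturing sector 369.3, increase in resident deposits held at foreign banks 90.3, foreign purchases of equities on the domestic stock exchange 356.8, purchases of foreign government bonds by domestic residents 622.9; capital account: sale of embassy land to a foreign government 27.4.)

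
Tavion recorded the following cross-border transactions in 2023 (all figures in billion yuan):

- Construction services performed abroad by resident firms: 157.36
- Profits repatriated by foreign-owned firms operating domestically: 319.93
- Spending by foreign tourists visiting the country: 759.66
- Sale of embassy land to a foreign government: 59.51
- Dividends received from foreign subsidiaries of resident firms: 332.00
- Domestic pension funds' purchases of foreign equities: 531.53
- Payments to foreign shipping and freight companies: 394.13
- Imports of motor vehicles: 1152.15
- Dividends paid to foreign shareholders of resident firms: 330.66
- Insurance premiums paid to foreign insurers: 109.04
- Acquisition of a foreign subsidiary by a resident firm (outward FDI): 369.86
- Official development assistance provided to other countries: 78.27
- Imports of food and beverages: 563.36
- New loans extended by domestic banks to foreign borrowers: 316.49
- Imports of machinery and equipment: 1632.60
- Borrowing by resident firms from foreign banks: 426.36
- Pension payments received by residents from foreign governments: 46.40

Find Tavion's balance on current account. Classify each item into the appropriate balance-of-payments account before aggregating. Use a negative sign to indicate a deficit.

Goods: -1152.15 - 563.36 - 1632.60 = -3348.11
Services: 157.36 - 394.13 - 109.04 + 759.66 = 413.85
Primary income: -319.93 + 332.00 - 330.66 = -318.59
Secondary income: 46.40 - 78.27 = -31.87
Current account = (-3348.11) + 413.85 + (-318.59) + (-31.87) = -3284.72
(Excluded from the current account — capital account: sale of embassy land to a foreign government 59.51; financial account: domestic pension funds' purchases of foreign equities 531.53, acquisition of a foreign subsidiary by a resident firm (outward FDI) 369.86, new loans extended by domestic banks to foreign borrowers 316.49, borrowing by resident firms from foreign banks 426.36.)

-3284.72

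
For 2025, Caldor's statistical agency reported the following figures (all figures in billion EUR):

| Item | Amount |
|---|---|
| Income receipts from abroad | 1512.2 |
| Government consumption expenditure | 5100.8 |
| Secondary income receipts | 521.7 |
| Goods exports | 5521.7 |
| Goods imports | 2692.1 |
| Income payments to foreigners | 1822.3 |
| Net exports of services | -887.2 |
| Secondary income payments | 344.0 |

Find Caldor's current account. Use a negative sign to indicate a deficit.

1810.0

Goods balance = 5521.7 - 2692.1 = 2829.6
Services balance = -887.2
Trade balance (goods + services) = 2829.6 + (-887.2) = 1942.4
Net primary income = 1512.2 - 1822.3 = -310.1
Net secondary income = 521.7 - 344.0 = 177.7
Current account = 1942.4 + (-310.1) + 177.7 = 1810.0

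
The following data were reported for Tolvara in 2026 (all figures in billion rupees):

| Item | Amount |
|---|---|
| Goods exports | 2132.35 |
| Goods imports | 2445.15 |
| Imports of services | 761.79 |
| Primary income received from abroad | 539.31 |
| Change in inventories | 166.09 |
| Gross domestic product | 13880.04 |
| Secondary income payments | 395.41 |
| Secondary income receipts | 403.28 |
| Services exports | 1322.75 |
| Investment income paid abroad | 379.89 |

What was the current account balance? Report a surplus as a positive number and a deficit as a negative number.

415.45

Goods balance = 2132.35 - 2445.15 = -312.80
Services balance = 1322.75 - 761.79 = 560.96
Trade balance (goods + services) = -312.80 + 560.96 = 248.16
Net primary income = 539.31 - 379.89 = 159.42
Net secondary income = 403.28 - 395.41 = 7.87
Current account = 248.16 + 159.42 + 7.87 = 415.45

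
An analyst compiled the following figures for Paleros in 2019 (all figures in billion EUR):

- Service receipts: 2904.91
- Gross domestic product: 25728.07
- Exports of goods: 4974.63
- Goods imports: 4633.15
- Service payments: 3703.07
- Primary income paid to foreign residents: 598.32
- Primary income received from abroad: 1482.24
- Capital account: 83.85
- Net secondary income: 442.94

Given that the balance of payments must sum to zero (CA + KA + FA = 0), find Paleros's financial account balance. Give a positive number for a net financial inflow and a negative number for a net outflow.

-954.03

Goods balance = 4974.63 - 4633.15 = 341.48
Services balance = 2904.91 - 3703.07 = -798.16
Trade balance (goods + services) = 341.48 + (-798.16) = -456.68
Net primary income = 1482.24 - 598.32 = 883.92
Net secondary income = 442.94
Current account = -456.68 + 883.92 + 442.94 = 870.18
Financial account = -(870.18 + 83.85) = -954.03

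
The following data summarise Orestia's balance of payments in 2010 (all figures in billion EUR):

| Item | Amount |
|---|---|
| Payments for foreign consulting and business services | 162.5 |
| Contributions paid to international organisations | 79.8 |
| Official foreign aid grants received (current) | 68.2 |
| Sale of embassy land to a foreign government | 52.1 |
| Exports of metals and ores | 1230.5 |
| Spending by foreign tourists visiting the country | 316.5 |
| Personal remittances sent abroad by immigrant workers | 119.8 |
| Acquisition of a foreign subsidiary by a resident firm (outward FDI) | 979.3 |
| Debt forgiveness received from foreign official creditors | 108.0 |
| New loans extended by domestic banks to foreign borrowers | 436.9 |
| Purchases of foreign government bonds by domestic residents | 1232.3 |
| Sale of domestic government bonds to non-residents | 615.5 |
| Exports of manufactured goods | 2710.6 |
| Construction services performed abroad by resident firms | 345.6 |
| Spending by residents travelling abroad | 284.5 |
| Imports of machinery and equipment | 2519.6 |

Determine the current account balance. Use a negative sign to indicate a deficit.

Goods: 1230.5 + 2710.6 - 2519.6 = 1421.5
Services: 316.5 - 284.5 + 345.6 - 162.5 = 215.1
Secondary income: 68.2 - 119.8 - 79.8 = -131.4
Current account = 1421.5 + 215.1 + (-131.4) = 1505.2
(Excluded from the current account — capital account: sale of embassy land to a foreign government 52.1, debt forgiveness received from foreign official creditors 108.0; financial account: acquisition of a foreign subsidiary by a resident firm (outward FDI) 979.3, new loans extended by domestic banks to foreign borrowers 436.9, purchases of foreign government bonds by domestic residents 1232.3, sale of domestic government bonds to non-residents 615.5.)

1505.2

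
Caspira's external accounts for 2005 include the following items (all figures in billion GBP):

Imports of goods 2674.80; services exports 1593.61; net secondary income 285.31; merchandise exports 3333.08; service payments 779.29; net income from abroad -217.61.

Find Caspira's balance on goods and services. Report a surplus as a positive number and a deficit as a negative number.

1472.60

Goods balance = 3333.08 - 2674.80 = 658.28
Services balance = 1593.61 - 779.29 = 814.32
Trade balance (goods + services) = 658.28 + 814.32 = 1472.60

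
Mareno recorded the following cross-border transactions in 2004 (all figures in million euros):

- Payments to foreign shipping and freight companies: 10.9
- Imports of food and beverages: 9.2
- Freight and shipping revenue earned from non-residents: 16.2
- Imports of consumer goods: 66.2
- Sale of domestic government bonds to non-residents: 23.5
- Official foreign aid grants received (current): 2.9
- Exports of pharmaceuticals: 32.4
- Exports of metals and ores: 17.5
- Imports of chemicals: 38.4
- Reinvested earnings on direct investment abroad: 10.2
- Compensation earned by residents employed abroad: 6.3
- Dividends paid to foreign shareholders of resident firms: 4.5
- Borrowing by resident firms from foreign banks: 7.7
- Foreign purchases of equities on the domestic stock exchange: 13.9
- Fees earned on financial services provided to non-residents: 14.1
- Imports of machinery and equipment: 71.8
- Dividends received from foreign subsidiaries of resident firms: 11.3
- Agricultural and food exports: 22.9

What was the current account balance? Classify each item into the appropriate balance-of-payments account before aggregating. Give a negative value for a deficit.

Goods: 22.9 - 66.2 - 38.4 - 71.8 + 32.4 - 9.2 + 17.5 = -112.8
Services: -10.9 + 16.2 + 14.1 = 19.4
Primary income: 10.2 + 11.3 - 4.5 + 6.3 = 23.3
Secondary income: 2.9
Current account = (-112.8) + 19.4 + 23.3 + 2.9 = -67.2
(Excluded from the current account — financial account: sale of domestic government bonds to non-residents 23.5, borrowing by resident firms from foreign banks 7.7, foreign purchases of equities on the domestic stock exchange 13.9.)

-67.2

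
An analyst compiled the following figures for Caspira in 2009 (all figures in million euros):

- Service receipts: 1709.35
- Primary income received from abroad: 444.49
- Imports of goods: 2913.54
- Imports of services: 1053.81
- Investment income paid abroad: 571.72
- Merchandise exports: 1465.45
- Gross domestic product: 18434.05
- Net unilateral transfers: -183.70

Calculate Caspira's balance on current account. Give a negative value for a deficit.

Goods balance = 1465.45 - 2913.54 = -1448.09
Services balance = 1709.35 - 1053.81 = 655.54
Trade balance (goods + services) = -1448.09 + 655.54 = -792.55
Net primary income = 444.49 - 571.72 = -127.23
Net secondary income = -183.70
Current account = -792.55 + (-127.23) + (-183.70) = -1103.48

-1103.48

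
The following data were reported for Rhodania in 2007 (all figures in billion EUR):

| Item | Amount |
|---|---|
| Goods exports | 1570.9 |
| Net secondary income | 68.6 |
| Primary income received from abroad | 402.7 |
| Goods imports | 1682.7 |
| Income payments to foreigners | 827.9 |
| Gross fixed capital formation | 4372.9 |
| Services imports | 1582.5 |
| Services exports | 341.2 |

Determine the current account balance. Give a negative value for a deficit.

Goods balance = 1570.9 - 1682.7 = -111.8
Services balance = 341.2 - 1582.5 = -1241.3
Trade balance (goods + services) = -111.8 + (-1241.3) = -1353.1
Net primary income = 402.7 - 827.9 = -425.2
Net secondary income = 68.6
Current account = -1353.1 + (-425.2) + 68.6 = -1709.7

-1709.7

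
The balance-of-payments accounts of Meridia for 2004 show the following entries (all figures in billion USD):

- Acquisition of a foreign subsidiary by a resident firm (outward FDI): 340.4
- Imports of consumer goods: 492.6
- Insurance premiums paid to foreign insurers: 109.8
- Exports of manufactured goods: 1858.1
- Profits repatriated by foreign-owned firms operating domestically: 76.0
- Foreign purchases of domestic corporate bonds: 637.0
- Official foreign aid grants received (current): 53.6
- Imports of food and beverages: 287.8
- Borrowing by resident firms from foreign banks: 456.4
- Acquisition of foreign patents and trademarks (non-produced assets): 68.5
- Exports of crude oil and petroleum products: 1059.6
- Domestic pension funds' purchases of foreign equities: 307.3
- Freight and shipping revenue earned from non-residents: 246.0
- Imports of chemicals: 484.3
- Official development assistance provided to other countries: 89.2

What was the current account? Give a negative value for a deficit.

1677.6

Goods: 1059.6 - 484.3 - 287.8 - 492.6 + 1858.1 = 1653.0
Services: -109.8 + 246.0 = 136.2
Primary income: -76.0
Secondary income: 53.6 - 89.2 = -35.6
Current account = 1653.0 + 136.2 + (-76.0) + (-35.6) = 1677.6
(Excluded from the current account — financial account: acquisition of a foreign subsidiary by a resident firm (outward FDI) 340.4, foreign purchases of domestic corporate bonds 637.0, borrowing by resident firms from foreign banks 456.4, domestic pension funds' purchases of foreign equities 307.3; capital account: acquisition of foreign patents and trademarks (non-produced assets) 68.5.)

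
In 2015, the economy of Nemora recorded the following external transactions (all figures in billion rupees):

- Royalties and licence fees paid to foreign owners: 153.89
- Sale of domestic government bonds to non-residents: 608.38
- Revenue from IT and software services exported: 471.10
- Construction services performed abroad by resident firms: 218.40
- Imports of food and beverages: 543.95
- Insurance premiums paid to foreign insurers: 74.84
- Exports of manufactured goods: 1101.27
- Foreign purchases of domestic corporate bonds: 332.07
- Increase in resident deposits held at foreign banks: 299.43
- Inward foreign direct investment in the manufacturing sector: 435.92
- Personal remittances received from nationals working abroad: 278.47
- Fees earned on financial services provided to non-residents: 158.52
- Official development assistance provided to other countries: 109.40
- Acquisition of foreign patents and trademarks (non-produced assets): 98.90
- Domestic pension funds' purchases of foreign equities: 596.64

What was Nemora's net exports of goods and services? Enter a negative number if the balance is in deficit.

1176.61

Goods: 1101.27 - 543.95 = 557.32
Services: 471.10 - 153.89 + 218.40 + 158.52 - 74.84 = 619.29
Trade balance = 557.32 + 619.29 = 1176.61
(Excluded from the trade balance — financial account: sale of domestic government bonds to non-residents 608.38, foreign purchases of domestic corporate bonds 332.07, increase in resident deposits held at foreign banks 299.43, inward foreign direct investment in the manufacturing sector 435.92, domestic pension funds' purchases of foreign equities 596.64; secondary income: personal remittances received from nationals working abroad 278.47, official development assistance provided to other countries 109.40; capital account: acquisition of foreign patents and trademarks (non-produced assets) 98.90.)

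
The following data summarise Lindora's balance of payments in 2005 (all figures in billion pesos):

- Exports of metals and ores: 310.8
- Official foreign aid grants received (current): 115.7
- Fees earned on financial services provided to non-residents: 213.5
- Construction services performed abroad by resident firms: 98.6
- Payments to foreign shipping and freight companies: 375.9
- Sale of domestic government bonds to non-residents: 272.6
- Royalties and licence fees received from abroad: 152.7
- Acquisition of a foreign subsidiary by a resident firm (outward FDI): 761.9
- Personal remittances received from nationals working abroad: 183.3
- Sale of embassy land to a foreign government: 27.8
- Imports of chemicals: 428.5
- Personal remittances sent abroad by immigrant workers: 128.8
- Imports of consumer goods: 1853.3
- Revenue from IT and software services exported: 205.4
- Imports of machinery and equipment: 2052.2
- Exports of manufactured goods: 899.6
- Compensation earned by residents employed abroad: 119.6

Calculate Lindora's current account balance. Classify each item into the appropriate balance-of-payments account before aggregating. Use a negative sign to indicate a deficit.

-2539.5

Goods: -1853.3 - 428.5 - 2052.2 + 899.6 + 310.8 = -3123.6
Services: 205.4 + 98.6 - 375.9 + 213.5 + 152.7 = 294.3
Primary income: 119.6
Secondary income: 115.7 + 183.3 - 128.8 = 170.2
Current account = (-3123.6) + 294.3 + 119.6 + 170.2 = -2539.5
(Excluded from the current account — financial account: sale of domestic government bonds to non-residents 272.6, acquisition of a foreign subsidiary by a resident firm (outward FDI) 761.9; capital account: sale of embassy land to a foreign government 27.8.)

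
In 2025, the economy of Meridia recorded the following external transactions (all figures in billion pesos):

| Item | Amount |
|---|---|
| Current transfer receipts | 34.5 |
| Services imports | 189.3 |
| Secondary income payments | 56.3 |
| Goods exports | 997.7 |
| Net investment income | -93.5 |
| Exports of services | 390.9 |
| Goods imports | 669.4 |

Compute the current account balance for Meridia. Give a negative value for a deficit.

414.6

Goods balance = 997.7 - 669.4 = 328.3
Services balance = 390.9 - 189.3 = 201.6
Trade balance (goods + services) = 328.3 + 201.6 = 529.9
Net primary income = -93.5
Net secondary income = 34.5 - 56.3 = -21.8
Current account = 529.9 + (-93.5) + (-21.8) = 414.6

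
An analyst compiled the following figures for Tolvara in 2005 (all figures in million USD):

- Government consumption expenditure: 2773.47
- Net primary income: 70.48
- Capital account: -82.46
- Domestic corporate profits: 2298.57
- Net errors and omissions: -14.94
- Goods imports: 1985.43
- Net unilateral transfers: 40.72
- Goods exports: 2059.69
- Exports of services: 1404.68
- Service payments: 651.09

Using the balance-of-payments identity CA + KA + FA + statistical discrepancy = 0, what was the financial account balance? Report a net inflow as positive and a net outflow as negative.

-841.65

Goods balance = 2059.69 - 1985.43 = 74.26
Services balance = 1404.68 - 651.09 = 753.59
Trade balance (goods + services) = 74.26 + 753.59 = 827.85
Net primary income = 70.48
Net secondary income = 40.72
Current account = 827.85 + 70.48 + 40.72 = 939.05
Financial account = -(939.05 + (-82.46) + (-14.94)) = -841.65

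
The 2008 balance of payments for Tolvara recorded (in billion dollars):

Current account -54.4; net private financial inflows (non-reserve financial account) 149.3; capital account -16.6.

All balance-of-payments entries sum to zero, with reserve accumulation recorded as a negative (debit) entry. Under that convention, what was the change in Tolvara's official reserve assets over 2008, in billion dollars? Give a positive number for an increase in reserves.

78.3

Official reserve transactions balance = -((-54.4) + (-16.6) + 149.3) = -78.3
An accumulation of reserves is recorded as a debit (negative entry), so the change in the stock of reserves is the negative of that balance.
Change in official reserves = -(-78.3) = 78.3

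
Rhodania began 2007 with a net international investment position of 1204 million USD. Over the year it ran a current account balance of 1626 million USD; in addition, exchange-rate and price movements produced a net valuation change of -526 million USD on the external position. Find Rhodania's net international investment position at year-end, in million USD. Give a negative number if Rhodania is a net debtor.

Change in NIIP = current account + net valuation change = 1626 + (-526) = 1100
End-of-year NIIP = 1204 + 1100 = 2304

2304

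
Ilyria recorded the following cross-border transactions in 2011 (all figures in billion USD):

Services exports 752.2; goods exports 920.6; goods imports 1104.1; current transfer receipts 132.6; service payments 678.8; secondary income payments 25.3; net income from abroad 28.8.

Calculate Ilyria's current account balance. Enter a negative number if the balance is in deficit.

26.0

Goods balance = 920.6 - 1104.1 = -183.5
Services balance = 752.2 - 678.8 = 73.4
Trade balance (goods + services) = -183.5 + 73.4 = -110.1
Net primary income = 28.8
Net secondary income = 132.6 - 25.3 = 107.3
Current account = -110.1 + 28.8 + 107.3 = 26.0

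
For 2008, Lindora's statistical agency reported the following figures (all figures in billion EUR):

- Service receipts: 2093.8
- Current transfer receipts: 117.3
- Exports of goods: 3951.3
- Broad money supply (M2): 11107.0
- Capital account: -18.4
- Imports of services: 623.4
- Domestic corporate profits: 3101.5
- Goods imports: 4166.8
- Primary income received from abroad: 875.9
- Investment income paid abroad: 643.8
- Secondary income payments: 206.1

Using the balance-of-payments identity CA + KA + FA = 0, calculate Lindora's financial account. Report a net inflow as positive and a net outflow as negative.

Goods balance = 3951.3 - 4166.8 = -215.5
Services balance = 2093.8 - 623.4 = 1470.4
Trade balance (goods + services) = -215.5 + 1470.4 = 1254.9
Net primary income = 875.9 - 643.8 = 232.1
Net secondary income = 117.3 - 206.1 = -88.8
Current account = 1254.9 + 232.1 + (-88.8) = 1398.2
Financial account = -(1398.2 + (-18.4)) = -1379.8

-1379.8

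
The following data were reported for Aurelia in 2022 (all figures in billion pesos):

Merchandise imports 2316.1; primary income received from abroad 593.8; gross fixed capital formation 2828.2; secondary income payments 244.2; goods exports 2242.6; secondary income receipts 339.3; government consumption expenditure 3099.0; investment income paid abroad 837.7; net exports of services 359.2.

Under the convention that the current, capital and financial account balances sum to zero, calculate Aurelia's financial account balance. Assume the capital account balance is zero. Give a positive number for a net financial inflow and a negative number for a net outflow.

Goods balance = 2242.6 - 2316.1 = -73.5
Services balance = 359.2
Trade balance (goods + services) = -73.5 + 359.2 = 285.7
Net primary income = 593.8 - 837.7 = -243.9
Net secondary income = 339.3 - 244.2 = 95.1
Current account = 285.7 + (-243.9) + 95.1 = 136.9
Financial account = -(136.9) = -136.9

-136.9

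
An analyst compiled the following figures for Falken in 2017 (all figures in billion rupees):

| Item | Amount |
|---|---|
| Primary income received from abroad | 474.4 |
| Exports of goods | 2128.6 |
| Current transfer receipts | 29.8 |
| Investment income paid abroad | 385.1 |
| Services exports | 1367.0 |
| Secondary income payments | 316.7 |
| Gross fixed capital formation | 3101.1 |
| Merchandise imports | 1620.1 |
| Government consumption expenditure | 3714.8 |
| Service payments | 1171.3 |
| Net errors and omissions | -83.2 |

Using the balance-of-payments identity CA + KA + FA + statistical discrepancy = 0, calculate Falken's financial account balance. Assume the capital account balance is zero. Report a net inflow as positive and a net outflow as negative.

-423.4

Goods balance = 2128.6 - 1620.1 = 508.5
Services balance = 1367.0 - 1171.3 = 195.7
Trade balance (goods + services) = 508.5 + 195.7 = 704.2
Net primary income = 474.4 - 385.1 = 89.3
Net secondary income = 29.8 - 316.7 = -286.9
Current account = 704.2 + 89.3 + (-286.9) = 506.6
Financial account = -(506.6 + (-83.2)) = -423.4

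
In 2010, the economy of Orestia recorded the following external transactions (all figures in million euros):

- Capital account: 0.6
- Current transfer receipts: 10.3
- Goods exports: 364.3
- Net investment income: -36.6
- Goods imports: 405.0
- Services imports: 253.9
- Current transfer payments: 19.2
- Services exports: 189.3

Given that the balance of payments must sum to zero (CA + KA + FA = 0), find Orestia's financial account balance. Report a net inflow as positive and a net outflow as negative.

150.2

Goods balance = 364.3 - 405.0 = -40.7
Services balance = 189.3 - 253.9 = -64.6
Trade balance (goods + services) = -40.7 + (-64.6) = -105.3
Net primary income = -36.6
Net secondary income = 10.3 - 19.2 = -8.9
Current account = -105.3 + (-36.6) + (-8.9) = -150.8
Financial account = -(-150.8 + 0.6) = 150.2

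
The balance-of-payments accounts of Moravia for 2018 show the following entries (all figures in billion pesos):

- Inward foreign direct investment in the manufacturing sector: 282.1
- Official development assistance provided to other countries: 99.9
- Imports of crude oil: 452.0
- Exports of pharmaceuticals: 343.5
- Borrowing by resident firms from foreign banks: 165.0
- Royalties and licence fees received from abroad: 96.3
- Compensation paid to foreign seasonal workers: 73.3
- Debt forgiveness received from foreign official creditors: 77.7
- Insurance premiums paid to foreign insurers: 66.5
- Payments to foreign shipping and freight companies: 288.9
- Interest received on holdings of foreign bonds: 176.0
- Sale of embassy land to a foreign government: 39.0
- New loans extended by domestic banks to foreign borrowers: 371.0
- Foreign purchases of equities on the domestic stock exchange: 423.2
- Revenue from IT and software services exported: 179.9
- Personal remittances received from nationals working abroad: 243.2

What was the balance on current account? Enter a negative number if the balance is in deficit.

58.3

Goods: 343.5 - 452.0 = -108.5
Services: -66.5 + 179.9 + 96.3 - 288.9 = -79.2
Primary income: 176.0 - 73.3 = 102.7
Secondary income: 243.2 - 99.9 = 143.3
Current account = (-108.5) + (-79.2) + 102.7 + 143.3 = 58.3
(Excluded from the current account — financial account: inward foreign direct investment in the manufacturing sector 282.1, borrowing by resident firms from foreign banks 165.0, new loans extended by domestic banks to foreign borrowers 371.0, foreign purchases of equities on the domestic stock exchange 423.2; capital account: debt forgiveness received from foreign official creditors 77.7, sale of embassy land to a foreign government 39.0.)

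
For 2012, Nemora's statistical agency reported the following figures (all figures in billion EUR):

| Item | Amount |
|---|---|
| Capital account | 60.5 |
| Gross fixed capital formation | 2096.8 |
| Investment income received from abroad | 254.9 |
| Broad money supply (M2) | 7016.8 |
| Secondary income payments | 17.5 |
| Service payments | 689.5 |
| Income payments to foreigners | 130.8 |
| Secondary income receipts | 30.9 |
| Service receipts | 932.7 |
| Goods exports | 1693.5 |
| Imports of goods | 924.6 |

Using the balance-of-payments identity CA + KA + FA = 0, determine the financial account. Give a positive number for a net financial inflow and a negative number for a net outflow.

Goods balance = 1693.5 - 924.6 = 768.9
Services balance = 932.7 - 689.5 = 243.2
Trade balance (goods + services) = 768.9 + 243.2 = 1012.1
Net primary income = 254.9 - 130.8 = 124.1
Net secondary income = 30.9 - 17.5 = 13.4
Current account = 1012.1 + 124.1 + 13.4 = 1149.6
Financial account = -(1149.6 + 60.5) = -1210.1

-1210.1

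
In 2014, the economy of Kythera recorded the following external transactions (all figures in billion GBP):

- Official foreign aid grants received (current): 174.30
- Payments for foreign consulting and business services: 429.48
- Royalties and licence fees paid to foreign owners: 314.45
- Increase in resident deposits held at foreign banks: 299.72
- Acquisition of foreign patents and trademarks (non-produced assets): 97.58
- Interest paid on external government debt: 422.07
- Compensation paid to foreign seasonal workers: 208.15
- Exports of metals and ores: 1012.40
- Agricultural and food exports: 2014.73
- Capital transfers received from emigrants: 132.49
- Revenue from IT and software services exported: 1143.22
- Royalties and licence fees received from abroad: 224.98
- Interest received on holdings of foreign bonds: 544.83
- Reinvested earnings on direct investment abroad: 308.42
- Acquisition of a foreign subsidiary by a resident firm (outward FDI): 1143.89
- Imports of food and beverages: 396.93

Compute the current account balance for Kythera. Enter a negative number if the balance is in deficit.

Goods: 1012.40 + 2014.73 - 396.93 = 2630.20
Services: 1143.22 - 429.48 + 224.98 - 314.45 = 624.27
Primary income: 308.42 - 422.07 - 208.15 + 544.83 = 223.03
Secondary income: 174.30
Current account = 2630.20 + 624.27 + 223.03 + 174.30 = 3651.80
(Excluded from the current account — financial account: increase in resident deposits held at foreign banks 299.72, acquisition of a foreign subsidiary by a resident firm (outward FDI) 1143.89; capital account: acquisition of foreign patents and trademarks (non-produced assets) 97.58, capital transfers received from emigrants 132.49.)

3651.80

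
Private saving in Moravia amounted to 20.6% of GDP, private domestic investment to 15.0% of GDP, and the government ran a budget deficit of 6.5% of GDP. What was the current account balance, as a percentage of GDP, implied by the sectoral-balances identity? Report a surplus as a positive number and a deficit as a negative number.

By the sectoral-balances identity, CA = (S_private - I) + (T - G).
Private balance = 20.6 - 15.0 = 5.6
Government balance (T - G) = -6.5
CA = 5.6 + (-6.5) = -0.9

-0.9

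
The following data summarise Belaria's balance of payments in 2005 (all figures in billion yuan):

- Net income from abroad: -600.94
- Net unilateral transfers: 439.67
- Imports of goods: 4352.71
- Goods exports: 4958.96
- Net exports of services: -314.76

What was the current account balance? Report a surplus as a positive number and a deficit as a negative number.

Goods balance = 4958.96 - 4352.71 = 606.25
Services balance = -314.76
Trade balance (goods + services) = 606.25 + (-314.76) = 291.49
Net primary income = -600.94
Net secondary income = 439.67
Current account = 291.49 + (-600.94) + 439.67 = 130.22

130.22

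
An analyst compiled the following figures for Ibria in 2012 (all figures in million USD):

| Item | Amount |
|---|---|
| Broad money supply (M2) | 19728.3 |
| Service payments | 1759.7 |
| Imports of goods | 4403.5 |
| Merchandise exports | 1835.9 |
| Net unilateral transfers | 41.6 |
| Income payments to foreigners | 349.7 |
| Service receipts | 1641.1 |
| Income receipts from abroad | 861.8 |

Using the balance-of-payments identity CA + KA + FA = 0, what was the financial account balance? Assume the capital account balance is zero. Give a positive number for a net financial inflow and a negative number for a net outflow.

Goods balance = 1835.9 - 4403.5 = -2567.6
Services balance = 1641.1 - 1759.7 = -118.6
Trade balance (goods + services) = -2567.6 + (-118.6) = -2686.2
Net primary income = 861.8 - 349.7 = 512.1
Net secondary income = 41.6
Current account = -2686.2 + 512.1 + 41.6 = -2132.5
Financial account = -(-2132.5) = 2132.5

2132.5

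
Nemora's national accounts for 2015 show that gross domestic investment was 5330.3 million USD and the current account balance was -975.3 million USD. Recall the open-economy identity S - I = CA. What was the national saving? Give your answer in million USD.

S = I + CA = 5330.3 + (-975.3) = 4355.0

4355.0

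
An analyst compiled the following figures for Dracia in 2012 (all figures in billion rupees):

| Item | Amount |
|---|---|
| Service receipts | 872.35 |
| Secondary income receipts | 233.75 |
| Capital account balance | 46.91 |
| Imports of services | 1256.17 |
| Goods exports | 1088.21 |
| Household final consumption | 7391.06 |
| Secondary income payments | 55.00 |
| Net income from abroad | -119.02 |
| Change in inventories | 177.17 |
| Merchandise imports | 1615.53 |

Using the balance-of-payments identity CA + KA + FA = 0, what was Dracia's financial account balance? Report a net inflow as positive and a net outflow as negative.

804.50

Goods balance = 1088.21 - 1615.53 = -527.32
Services balance = 872.35 - 1256.17 = -383.82
Trade balance (goods + services) = -527.32 + (-383.82) = -911.14
Net primary income = -119.02
Net secondary income = 233.75 - 55.00 = 178.75
Current account = -911.14 + (-119.02) + 178.75 = -851.41
Financial account = -(-851.41 + 46.91) = 804.50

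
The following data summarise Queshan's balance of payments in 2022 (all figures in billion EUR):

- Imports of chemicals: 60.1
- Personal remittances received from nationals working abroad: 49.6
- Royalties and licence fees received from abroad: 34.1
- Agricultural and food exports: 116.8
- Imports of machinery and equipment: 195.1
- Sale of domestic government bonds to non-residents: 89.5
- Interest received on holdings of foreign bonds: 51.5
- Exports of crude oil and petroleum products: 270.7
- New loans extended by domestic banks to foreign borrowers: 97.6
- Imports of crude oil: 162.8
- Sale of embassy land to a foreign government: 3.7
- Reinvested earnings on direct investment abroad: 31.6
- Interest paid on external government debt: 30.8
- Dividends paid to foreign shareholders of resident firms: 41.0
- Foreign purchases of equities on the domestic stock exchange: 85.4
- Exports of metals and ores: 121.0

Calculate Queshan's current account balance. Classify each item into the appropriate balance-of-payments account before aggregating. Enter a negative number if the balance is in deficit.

185.5

Goods: 121.0 - 60.1 - 162.8 - 195.1 + 116.8 + 270.7 = 90.5
Services: 34.1
Primary income: 31.6 + 51.5 - 30.8 - 41.0 = 11.3
Secondary income: 49.6
Current account = 90.5 + 34.1 + 11.3 + 49.6 = 185.5
(Excluded from the current account — financial account: sale of domestic government bonds to non-residents 89.5, new loans extended by domestic banks to foreign borrowers 97.6, foreign purchases of equities on the domestic stock exchange 85.4; capital account: sale of embassy land to a foreign government 3.7.)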